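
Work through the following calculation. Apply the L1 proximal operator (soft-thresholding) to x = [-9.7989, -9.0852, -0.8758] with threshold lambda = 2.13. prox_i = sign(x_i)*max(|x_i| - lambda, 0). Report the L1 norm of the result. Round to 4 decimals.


Soft-thresholding with lambda = 2.13:
prox(-9.7989) = sign(-9.7989)*max(|-9.7989| - 2.13, 0) = -7.6689
prox(-9.0852) = sign(-9.0852)*max(|-9.0852| - 2.13, 0) = -6.9552
prox(-0.8758) = sign(-0.8758)*max(|-0.8758| - 2.13, 0) = 0.0
prox(x) = [-7.6689, -6.9552, 0.0]
||prox(x)||_1 = 7.6689 + 6.9552 + 0.0 = 14.6241


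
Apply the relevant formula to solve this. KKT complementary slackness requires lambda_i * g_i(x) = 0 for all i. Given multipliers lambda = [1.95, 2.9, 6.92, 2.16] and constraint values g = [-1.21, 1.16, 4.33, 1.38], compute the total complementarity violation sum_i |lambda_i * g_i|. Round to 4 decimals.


KKT complementary slackness check:
lambda_1 * g_1 = 1.95 * -1.21 = -2.3595
lambda_2 * g_2 = 2.9 * 1.16 = 3.364
lambda_3 * g_3 = 6.92 * 4.33 = 29.9636
lambda_4 * g_4 = 2.16 * 1.38 = 2.9808
Total violation = 2.3595 + 3.364 + 29.9636 + 2.9808 = 38.6679


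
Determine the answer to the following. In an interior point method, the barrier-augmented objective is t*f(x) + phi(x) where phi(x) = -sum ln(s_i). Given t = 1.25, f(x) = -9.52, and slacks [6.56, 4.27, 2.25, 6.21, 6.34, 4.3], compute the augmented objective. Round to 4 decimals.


Step 1: Compute log-barrier.
ln values: [1.881, 1.4516, 0.8109, 1.8262, 1.8469, 1.4586]
phi = -(1.881 + 1.4516 + 0.8109 + 1.8262 + 1.8469 + 1.4586) = -9.2752
Step 2: Compute augmented objective.
t*f(x) = 1.25*-9.52 = -11.9
Total = -11.9 - 9.2752 = -21.1752


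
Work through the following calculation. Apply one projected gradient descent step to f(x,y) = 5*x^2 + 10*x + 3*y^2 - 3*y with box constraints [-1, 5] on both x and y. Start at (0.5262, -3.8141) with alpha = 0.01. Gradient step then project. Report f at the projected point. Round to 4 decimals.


Step 1: Compute gradient at (0.5262, -3.8141).
grad_x = 2*5*0.5262 + 10 = 15.262
grad_y = 2*3*-3.8141 - 3 = -25.8846
Step 2: Gradient step.
x_raw = 0.5262 - 0.01*15.262 = 0.3736
y_raw = -3.8141 - 0.01*-25.8846 = -3.5553
Step 3: Project onto [-1, 5].
x_proj = clip(0.3736) = 0.3736
y_proj = clip(-3.5553) = -1.0
Step 4: Evaluate f.
f(0.3736, -1.0) = 10.4336


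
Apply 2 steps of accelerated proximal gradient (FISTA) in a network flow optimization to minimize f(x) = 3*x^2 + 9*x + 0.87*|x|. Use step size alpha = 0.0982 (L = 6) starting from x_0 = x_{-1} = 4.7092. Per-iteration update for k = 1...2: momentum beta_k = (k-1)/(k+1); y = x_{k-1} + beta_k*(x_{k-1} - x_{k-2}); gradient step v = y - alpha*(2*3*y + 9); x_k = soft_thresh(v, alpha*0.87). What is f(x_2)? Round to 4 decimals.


FISTA on f(x) = 3*x^2 + 9*x + 0.87*|x|
L = 6, alpha = 0.0982
Iteration 1: beta = 0.0, y = 4.7092 + 0.0*(4.7092 - 4.7092) = 4.7092
  grad(y) = 37.2552, v = y - alpha*grad = 1.0507
  prox(v) = soft_thresh(1.0507, 0.0854) = 0.9653
Iteration 2: beta = 0.3333, y = 0.9653 + 0.3333*(0.9653 - 4.7092) = -0.2827
  grad(y) = 7.304, v = y - alpha*grad = -0.9999
  prox(v) = soft_thresh(-0.9999, 0.0854) = -0.9145
f(x_2) = 3*(-0.9145)^2 + 9*(-0.9145) + 0.87*|-0.9145| = -4.9259


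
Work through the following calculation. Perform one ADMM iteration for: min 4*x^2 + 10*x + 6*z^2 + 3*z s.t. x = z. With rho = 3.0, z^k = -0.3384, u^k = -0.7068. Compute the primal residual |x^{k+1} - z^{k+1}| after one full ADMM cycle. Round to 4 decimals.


ADMM iteration with rho = 3.0, z^k = -0.3384, u^k = -0.7068
Step 1: x-update.
Minimize 4*x^2 + 10*x + (3.0/2)*(x + 0.3384 - 0.7068)^2
FOC: (2*4 + 3.0)*x = -10 + 3.0*(-0.3384 + 0.7068)
x^{k+1} = -0.8086
Step 2: z-update.
Minimize 6*z^2 + 3*z + (3.0/2)*(-0.8086 - z - 0.7068)^2
FOC: (2*6 + 3.0)*z = -3 + 3.0*(-0.8086 - 0.7068)
z^{k+1} = -0.5031
Step 3: u-update.
u^{k+1} = -0.7068 - 0.8086 + 0.5031 = -1.0123
Step 4: Primal residual = |-0.8086 + 0.5031| = 0.3055


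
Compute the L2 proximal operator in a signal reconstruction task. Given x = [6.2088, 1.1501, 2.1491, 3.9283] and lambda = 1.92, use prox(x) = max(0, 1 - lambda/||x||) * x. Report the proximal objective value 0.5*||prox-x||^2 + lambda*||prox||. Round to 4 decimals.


Step 1: Compute ||x||.
||x|| = 7.7409
Step 2: Compute scaling factor.
scale = max(0, 1 - 1.92/7.7409) = 0.752
Step 3: prox(x) = [4.6688, 0.8648, 1.6161, 2.954]
||prox(x)|| = 5.8209
Step 4: Proximal objective.
0.5*||prox-x||^2 = 1.8432
lambda*||prox|| = 11.1761
Total = 13.0194


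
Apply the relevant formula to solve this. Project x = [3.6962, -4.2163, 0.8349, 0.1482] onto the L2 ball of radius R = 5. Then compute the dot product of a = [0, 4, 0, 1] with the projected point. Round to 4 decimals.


Step 1: Compute ||x|| (intermediates to 6 decimals).
||x|| = sqrt(3.6962^2 + (-4.2163)^2 + 0.8349^2 + 0.1482^2) = 5.670811
Step 2: Project.
Since ||x|| > R, scale = R/||x|| = 5/5.670811 = 0.881708, proj(x) = scale * x
proj(x) = [3.258969, -3.717545, 0.736138, 0.130669]
Step 3: Dot product.
a^T * proj(x) = 0*3.258969 + 4*(-3.717545) + 0*0.736138 + 1*0.130669 = -14.7395


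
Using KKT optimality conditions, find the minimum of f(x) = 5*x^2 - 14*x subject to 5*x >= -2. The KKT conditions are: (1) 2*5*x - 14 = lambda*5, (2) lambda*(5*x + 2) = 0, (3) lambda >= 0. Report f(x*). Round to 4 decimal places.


Step 1: Try lambda = 0 (constraint inactive).
Stationarity: 2*5*x - 14 = 0
x* = 14/(2*5) = 1.4
Check constraint: 5*1.4 = 7.0 >= -2 -- satisfied.
Step 2: Compute optimal value.
f(x*) = 5*1.4^2 - 14*1.4 = -9.8


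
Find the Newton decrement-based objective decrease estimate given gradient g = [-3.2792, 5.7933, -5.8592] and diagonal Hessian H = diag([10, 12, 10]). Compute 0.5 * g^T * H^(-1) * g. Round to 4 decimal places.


Step 1: H is diagonal, so H^(-1) * g = [-0.3279, 0.4828, -0.5859].
Step 2: g^T H^(-1) g = sum_i g_i^2 / H_ii
  = (-3.2792)^2/10 + (5.7933)^2/12 + (-5.8592)^2/10
  = 1.0753 + 2.7969 + 3.433 = 7.3052
Step 3: Objective decrease = 0.5 * g^T H^(-1) g = 3.6526


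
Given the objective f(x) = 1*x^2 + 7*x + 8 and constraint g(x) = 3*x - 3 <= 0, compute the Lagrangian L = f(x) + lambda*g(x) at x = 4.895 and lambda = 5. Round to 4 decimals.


Step 1: Evaluate f(x).
f(4.895) = 1*4.895^2 + 7*4.895 + 8 = 66.226
Step 2: Evaluate g(x).
g(4.895) = 3*4.895 - 3 = 11.685
Step 3: Compute Lagrangian.
L = 66.226 + 5*11.685 = 124.651


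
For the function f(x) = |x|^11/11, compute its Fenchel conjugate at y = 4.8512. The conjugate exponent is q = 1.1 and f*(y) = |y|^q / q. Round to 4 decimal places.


The conjugate exponent q satisfies 1/p + 1/q = 1.
p = 11, so q = 11/(11 - 1) = 1.1
|y|^q = 4.8512^1.1 = 5.6811
f*(4.8512) = 5.6811 / 1.1 = 5.1647


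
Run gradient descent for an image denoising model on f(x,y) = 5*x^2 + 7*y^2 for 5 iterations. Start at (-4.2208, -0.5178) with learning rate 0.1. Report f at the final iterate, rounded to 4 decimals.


Gradient descent on f(x,y) = 5*x^2 + 7*y^2.
Starting point: (-4.2208, -0.5178), alpha = 0.1
Step 1: grad_x = 2*5*-4.2208 = -42.208, grad_y = 2*7*-0.5178 = -7.2492
  x_1 = -4.2208 - 0.1*-42.208 = 0.0
  y_1 = -0.5178 - 0.1*-7.2492 = 0.2071
Step 2: grad_x = 2*5*0.0 = 0.0, grad_y = 2*7*0.2071 = 2.8997
  x_2 = 0.0 - 0.1*0.0 = 0.0
  y_2 = 0.2071 - 0.1*2.8997 = -0.0828
Step 3: grad_x = 2*5*0.0 = 0.0, grad_y = 2*7*-0.0828 = -1.1599
  x_3 = 0.0 - 0.1*0.0 = 0.0
  y_3 = -0.0828 - 0.1*-1.1599 = 0.0331
Step 4: grad_x = 2*5*0.0 = 0.0, grad_y = 2*7*0.0331 = 0.4639
  x_4 = 0.0 - 0.1*0.0 = 0.0
  y_4 = 0.0331 - 0.1*0.4639 = -0.0133
Step 5: grad_x = 2*5*0.0 = 0.0, grad_y = 2*7*-0.0133 = -0.1856
  x_5 = 0.0 - 0.1*0.0 = 0.0
  y_5 = -0.0133 - 0.1*-0.1856 = 0.0053
f(0.0, 0.0053) = 5*0.0^2 + 7*0.0053^2 = 0.0002


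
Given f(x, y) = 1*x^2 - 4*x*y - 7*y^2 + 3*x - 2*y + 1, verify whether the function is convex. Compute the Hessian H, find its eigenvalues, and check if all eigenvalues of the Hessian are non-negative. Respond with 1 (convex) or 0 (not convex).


The Hessian of f(x,y) = 1*x^2 - 4*x*y - 7*y^2 + 3*x - 2*y + 1 is:
H = [[2, -4], [-4, -14]]
Trace = 2 - 14 = -12
Determinant = 2*-14 - (-4)^2 = -44
Discriminant = (-12)^2 - 4*-44 = 320.0
Eigenvalues: lambda_1 = -14.9443, lambda_2 = 2.9443
The function is not convex.

0


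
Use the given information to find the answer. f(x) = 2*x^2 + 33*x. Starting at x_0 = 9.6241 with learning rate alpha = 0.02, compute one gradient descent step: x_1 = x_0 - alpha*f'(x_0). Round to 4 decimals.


We compute the gradient at x_0 and apply the update.
f'(x) = 4*x + 33
f'(9.6241) = 4*9.6241 + 33 = 71.4964
x_1 = 9.6241 - 0.02*71.4964 = 8.1942


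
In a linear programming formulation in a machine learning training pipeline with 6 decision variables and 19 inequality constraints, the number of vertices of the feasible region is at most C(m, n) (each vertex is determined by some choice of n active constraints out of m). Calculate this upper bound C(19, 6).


Each vertex corresponds to some choice of n active constraints out of m, so the number of vertices is at most C(m, n) = m! / (n!(m-n)!).
m = 19, n = 6
Numerator: 19 * 18 * 17 * 16 * 15 * 14
Denominator: 6! = 720
C(19, 6) = 27132


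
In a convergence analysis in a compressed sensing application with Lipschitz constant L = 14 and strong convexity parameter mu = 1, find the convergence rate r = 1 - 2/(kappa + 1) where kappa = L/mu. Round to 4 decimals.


Step 1: Compute the condition number.
kappa = L/mu = 14/1 = 14.0
Step 2: Compute the convergence rate.
r = 1 - 2/(kappa + 1) = 1 - 2*mu/(L + mu) = (L - mu)/(L + mu) = 13/15 = 0.8667


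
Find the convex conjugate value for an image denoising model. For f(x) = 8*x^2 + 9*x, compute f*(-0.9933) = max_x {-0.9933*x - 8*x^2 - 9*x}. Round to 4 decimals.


f*(y) = sup_x {y*x - a*x^2 - b*x} = sup_x {(y-b)*x - a*x^2}
FOC: (y - b) - 2a*x = 0 => x* = (y - b)/(2a)
x* = (-0.9933 - 9)/(2*8) = -0.6246
f*(-0.9933) = (y-b)^2/(4a) = (-0.9933 - 9)^2/(4*8)
= 99.866/32 = 3.1208


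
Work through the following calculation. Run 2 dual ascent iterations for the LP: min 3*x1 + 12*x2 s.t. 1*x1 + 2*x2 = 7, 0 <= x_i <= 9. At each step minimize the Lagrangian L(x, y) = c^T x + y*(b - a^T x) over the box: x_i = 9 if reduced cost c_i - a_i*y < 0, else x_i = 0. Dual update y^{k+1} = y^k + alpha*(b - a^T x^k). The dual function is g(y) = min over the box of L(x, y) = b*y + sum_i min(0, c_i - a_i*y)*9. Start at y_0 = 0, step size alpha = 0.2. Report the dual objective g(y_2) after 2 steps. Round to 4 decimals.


Dual ascent for LP: min 3*x1 + 12*x2, 1*x1 + 2*x2 = 7, 0 <= x_i <= 9
Step 1: y^k = 0.0, reduced costs: (3.0, 12.0)
  x^k = (0.0, 0.0), subgradient = b - a^T x = 7.0
  y^{k+1} = 0.0 + 0.2*7.0 = 1.4
Step 2: y^k = 1.4, reduced costs: (1.6, 9.2)
  x^k = (0.0, 0.0), subgradient = b - a^T x = 7.0
  y^{k+1} = 1.4 + 0.2*7.0 = 2.8
Dual objective at y_2 = 2.8: reduced costs (0.2, 6.4), box minimizer x = (0.0, 0.0)
g(y_2) = b*y + (c1 - a1*y)*x1 + (c2 - a2*y)*x2 = 7*2.8 + 0.2*0.0 + 6.4*0.0 = 19.6 + 0.0 + 0.0 = 19.6


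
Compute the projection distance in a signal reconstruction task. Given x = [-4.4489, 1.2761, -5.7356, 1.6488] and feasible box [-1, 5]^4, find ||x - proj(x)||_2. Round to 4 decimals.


Project each component onto [-1, 5].
clip(-4.4489) = -1.0, clip(1.2761) = 1.2761, clip(-5.7356) = -1.0, clip(1.6488) = 1.6488
Projection = [-1.0, 1.2761, -1.0, 1.6488]
Squared diffs: [11.8949, 0.0, 22.4259, 0.0]
Distance = sqrt(34.3208) = 5.8584


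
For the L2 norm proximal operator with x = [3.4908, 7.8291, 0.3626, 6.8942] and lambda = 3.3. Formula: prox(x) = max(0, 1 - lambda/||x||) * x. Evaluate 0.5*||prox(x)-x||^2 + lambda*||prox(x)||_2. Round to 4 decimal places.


Step 1: Compute ||x||.
||x|| = 11.0065
Step 2: Compute scaling factor.
scale = max(0, 1 - 3.3/11.0065) = 0.7002
Step 3: prox(x) = [2.4442, 5.4817, 0.2539, 4.8272]
||prox(x)|| = 7.7065
Step 4: Proximal objective.
0.5*||prox-x||^2 = 5.445
lambda*||prox|| = 25.4315
Total = 30.8763


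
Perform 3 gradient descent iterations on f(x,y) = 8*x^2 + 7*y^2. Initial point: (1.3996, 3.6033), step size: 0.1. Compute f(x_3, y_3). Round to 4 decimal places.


Gradient descent on f(x,y) = 8*x^2 + 7*y^2.
Starting point: (1.3996, 3.6033), alpha = 0.1
Step 1: grad_x = 2*8*1.3996 = 22.3936, grad_y = 2*7*3.6033 = 50.4462
  x_1 = 1.3996 - 0.1*22.3936 = -0.8398
  y_1 = 3.6033 - 0.1*50.4462 = -1.4413
Step 2: grad_x = 2*8*-0.8398 = -13.4362, grad_y = 2*7*-1.4413 = -20.1785
  x_2 = -0.8398 - 0.1*-13.4362 = 0.5039
  y_2 = -1.4413 - 0.1*-20.1785 = 0.5765
Step 3: grad_x = 2*8*0.5039 = 8.0617, grad_y = 2*7*0.5765 = 8.0714
  x_3 = 0.5039 - 0.1*8.0617 = -0.3023
  y_3 = 0.5765 - 0.1*8.0714 = -0.2306
f(-0.3023, -0.2306) = 8*(-0.3023)^2 + 7*(-0.2306)^2 = 1.1034


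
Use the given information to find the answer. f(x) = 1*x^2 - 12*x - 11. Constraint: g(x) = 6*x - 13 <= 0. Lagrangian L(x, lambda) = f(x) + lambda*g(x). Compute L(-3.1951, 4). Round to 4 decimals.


Step 1: Evaluate f(x).
f(-3.1951) = 1*(-3.1951)^2 - 12*(-3.1951) - 11 = 37.5499
Step 2: Evaluate g(x).
g(-3.1951) = 6*-3.1951 - 13 = -32.1706
Step 3: Compute Lagrangian.
L = 37.5499 + 4*-32.1706 = -91.1325


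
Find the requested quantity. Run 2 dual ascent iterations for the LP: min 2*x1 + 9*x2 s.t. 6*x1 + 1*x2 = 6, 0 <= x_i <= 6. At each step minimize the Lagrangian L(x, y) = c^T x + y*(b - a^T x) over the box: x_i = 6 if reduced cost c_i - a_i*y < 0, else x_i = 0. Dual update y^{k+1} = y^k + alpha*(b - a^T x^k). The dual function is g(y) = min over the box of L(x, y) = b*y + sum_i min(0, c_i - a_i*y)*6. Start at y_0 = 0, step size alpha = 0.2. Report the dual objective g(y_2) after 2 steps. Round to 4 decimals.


Dual ascent for LP: min 2*x1 + 9*x2, 6*x1 + 1*x2 = 6, 0 <= x_i <= 6
Step 1: y^k = 0.0, reduced costs: (2.0, 9.0)
  x^k = (0.0, 0.0), subgradient = b - a^T x = 6.0
  y^{k+1} = 0.0 + 0.2*6.0 = 1.2
Step 2: y^k = 1.2, reduced costs: (-5.2, 7.8)
  x^k = (6.0, 0.0), subgradient = b - a^T x = -30.0
  y^{k+1} = 1.2 + 0.2*-30.0 = -4.8
Dual objective at y_2 = -4.8: reduced costs (30.8, 13.8), box minimizer x = (0.0, 0.0)
g(y_2) = b*y + (c1 - a1*y)*x1 + (c2 - a2*y)*x2 = 6*(-4.8) + 30.8*0.0 + 13.8*0.0 = -28.8 + 0.0 + 0.0 = -28.8


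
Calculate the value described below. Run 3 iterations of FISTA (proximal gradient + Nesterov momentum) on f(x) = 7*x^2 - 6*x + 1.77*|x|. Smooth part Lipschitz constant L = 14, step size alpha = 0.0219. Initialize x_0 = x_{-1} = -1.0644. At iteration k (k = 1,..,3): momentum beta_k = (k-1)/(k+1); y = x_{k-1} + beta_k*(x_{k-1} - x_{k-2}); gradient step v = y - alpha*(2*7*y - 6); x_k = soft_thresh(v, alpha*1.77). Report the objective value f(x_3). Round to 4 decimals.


FISTA on f(x) = 7*x^2 - 6*x + 1.77*|x|
L = 14, alpha = 0.0219
Iteration 1: beta = 0.0, y = -1.0644 + 0.0*(-1.0644 + 1.0644) = -1.0644
  grad(y) = -20.9016, v = y - alpha*grad = -0.6067
  prox(v) = soft_thresh(-0.6067, 0.0388) = -0.5679
Iteration 2: beta = 0.3333, y = -0.5679 + 0.3333*(-0.5679 + 1.0644) = -0.4024
  grad(y) = -11.6334, v = y - alpha*grad = -0.1476
  prox(v) = soft_thresh(-0.1476, 0.0388) = -0.1089
Iteration 3: beta = 0.5, y = -0.1089 + 0.5*(-0.1089 + 0.5679) = 0.1207
  grad(y) = -4.3107, v = y - alpha*grad = 0.2151
  prox(v) = soft_thresh(0.2151, 0.0388) = 0.1763
f(x_3) = 7*0.1763^2 - 6*0.1763 + 1.77*|0.1763| = -0.5282


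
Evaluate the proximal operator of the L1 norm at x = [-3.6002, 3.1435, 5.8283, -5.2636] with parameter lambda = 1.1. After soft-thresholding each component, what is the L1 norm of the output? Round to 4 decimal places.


Soft-thresholding with lambda = 1.1:
prox(-3.6002) = sign(-3.6002)*max(|-3.6002| - 1.1, 0) = -2.5002
prox(3.1435) = sign(3.1435)*max(|3.1435| - 1.1, 0) = 2.0435
prox(5.8283) = sign(5.8283)*max(|5.8283| - 1.1, 0) = 4.7283
prox(-5.2636) = sign(-5.2636)*max(|-5.2636| - 1.1, 0) = -4.1636
prox(x) = [-2.5002, 2.0435, 4.7283, -4.1636]
||prox(x)||_1 = 2.5002 + 2.0435 + 4.7283 + 4.1636 = 13.4356


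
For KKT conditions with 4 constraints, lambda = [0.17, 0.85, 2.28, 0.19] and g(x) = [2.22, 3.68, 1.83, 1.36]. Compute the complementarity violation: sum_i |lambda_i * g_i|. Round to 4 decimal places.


KKT complementary slackness check:
lambda_1 * g_1 = 0.17 * 2.22 = 0.3774
lambda_2 * g_2 = 0.85 * 3.68 = 3.128
lambda_3 * g_3 = 2.28 * 1.83 = 4.1724
lambda_4 * g_4 = 0.19 * 1.36 = 0.2584
Total violation = 0.3774 + 3.128 + 4.1724 + 0.2584 = 7.9362


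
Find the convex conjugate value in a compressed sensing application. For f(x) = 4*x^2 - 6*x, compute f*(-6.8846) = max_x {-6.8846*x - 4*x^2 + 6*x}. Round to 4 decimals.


f*(y) = sup_x {y*x - a*x^2 - b*x} = sup_x {(y-b)*x - a*x^2}
FOC: (y - b) - 2a*x = 0 => x* = (y - b)/(2a)
x* = (-6.8846 + 6)/(2*4) = -0.1106
f*(-6.8846) = (y-b)^2/(4a) = (-6.8846 + 6)^2/(4*4)
= 0.7825/16 = 0.0489


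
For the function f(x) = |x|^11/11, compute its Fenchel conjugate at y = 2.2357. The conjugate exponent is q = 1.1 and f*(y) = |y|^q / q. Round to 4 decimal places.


The conjugate exponent q satisfies 1/p + 1/q = 1.
p = 11, so q = 11/(11 - 1) = 1.1
|y|^q = 2.2357^1.1 = 2.423
f*(2.2357) = 2.423 / 1.1 = 2.2027


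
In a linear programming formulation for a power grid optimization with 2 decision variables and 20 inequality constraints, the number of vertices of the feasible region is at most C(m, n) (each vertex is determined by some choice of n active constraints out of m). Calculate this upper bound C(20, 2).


Each vertex corresponds to some choice of n active constraints out of m, so the number of vertices is at most C(m, n) = m! / (n!(m-n)!).
m = 20, n = 2
Numerator: 20 * 19
Denominator: 2! = 2
C(20, 2) = 190


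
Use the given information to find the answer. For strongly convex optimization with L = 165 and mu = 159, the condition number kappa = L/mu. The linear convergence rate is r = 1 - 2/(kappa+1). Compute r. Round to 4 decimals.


Step 1: Compute the condition number.
kappa = L/mu = 165/159 = 1.0377
Step 2: Compute the convergence rate.
r = 1 - 2/(kappa + 1) = 1 - 2*mu/(L + mu) = (L - mu)/(L + mu) = 6/324 = 0.0185


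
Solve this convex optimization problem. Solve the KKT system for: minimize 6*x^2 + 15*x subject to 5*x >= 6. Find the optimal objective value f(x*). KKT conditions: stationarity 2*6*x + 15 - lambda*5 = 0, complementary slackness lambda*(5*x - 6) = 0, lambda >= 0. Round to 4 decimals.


Step 1: Try lambda = 0 (constraint inactive).
x_unc = -15/(2*6) = -1.25
Check: 5*-1.25 = -6.25 < 6 -- violated!
Step 2: Constraint must be active: 5*x = 6
x* = 6/5 = 1.2
lambda = (2*6*1.2 + 15)/5 = 5.88
Step 3: Compute optimal value.
f(x*) = 6*1.2^2 + 15*1.2 = 26.64


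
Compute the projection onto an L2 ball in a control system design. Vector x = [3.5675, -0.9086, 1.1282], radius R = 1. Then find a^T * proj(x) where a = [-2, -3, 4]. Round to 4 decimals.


Step 1: Compute ||x|| (intermediates to 6 decimals).
||x|| = sqrt(3.5675^2 + (-0.9086)^2 + 1.1282^2) = 3.850383
Step 2: Project.
Since ||x|| > R, scale = R/||x|| = 1/3.850383 = 0.259714, proj(x) = scale * x
proj(x) = [0.92653, -0.235976, 0.293009]
Step 3: Dot product.
a^T * proj(x) = -2*0.92653 - 3*(-0.235976) + 4*0.293009 = 0.0269


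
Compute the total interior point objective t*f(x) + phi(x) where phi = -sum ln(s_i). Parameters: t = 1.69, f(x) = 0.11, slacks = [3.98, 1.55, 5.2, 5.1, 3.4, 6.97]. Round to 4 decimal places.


Step 1: Compute log-barrier.
ln values: [1.3813, 0.4383, 1.6487, 1.6292, 1.2238, 1.9416]
phi = -(1.3813 + 0.4383 + 1.6487 + 1.6292 + 1.2238 + 1.9416) = -8.2628
Step 2: Compute augmented objective.
t*f(x) = 1.69*0.11 = 0.1859
Total = 0.1859 - 8.2628 = -8.0769


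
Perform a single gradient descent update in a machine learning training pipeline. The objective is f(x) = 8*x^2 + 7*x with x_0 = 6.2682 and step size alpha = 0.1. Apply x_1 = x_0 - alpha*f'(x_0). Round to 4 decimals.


We compute the gradient at x_0 and apply the update.
f'(x) = 16*x + 7
f'(6.2682) = 16*6.2682 + 7 = 107.2912
x_1 = 6.2682 - 0.1*107.2912 = -4.4609


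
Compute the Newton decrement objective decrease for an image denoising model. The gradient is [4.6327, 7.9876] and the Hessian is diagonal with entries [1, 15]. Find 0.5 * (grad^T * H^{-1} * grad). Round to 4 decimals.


Step 1: H is diagonal, so H^(-1) * g = [4.6327, 0.5325].
Step 2: g^T H^(-1) g = sum_i g_i^2 / H_ii
  = (4.6327)^2/1 + (7.9876)^2/15
  = 21.4619 + 4.2535 = 25.7154
Step 3: Objective decrease = 0.5 * g^T H^(-1) g = 12.8577


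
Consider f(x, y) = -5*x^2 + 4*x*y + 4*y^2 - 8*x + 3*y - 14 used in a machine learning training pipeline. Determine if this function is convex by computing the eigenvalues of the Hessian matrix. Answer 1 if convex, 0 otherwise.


The Hessian of f(x,y) = -5*x^2 + 4*x*y + 4*y^2 - 8*x + 3*y - 14 is:
H = [[-10, 4], [4, 8]]
Trace = -10 + 8 = -2
Determinant = -10*8 - (4)^2 = -96
Discriminant = (-2)^2 - 4*-96 = 388.0
Eigenvalues: lambda_1 = -10.8489, lambda_2 = 8.8489
The function is not convex.

0


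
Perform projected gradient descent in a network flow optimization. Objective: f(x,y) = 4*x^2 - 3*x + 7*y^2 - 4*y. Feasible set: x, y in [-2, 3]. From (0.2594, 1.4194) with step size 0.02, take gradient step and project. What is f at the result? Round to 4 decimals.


Step 1: Compute gradient at (0.2594, 1.4194).
grad_x = 2*4*0.2594 - 3 = -0.9248
grad_y = 2*7*1.4194 - 4 = 15.8716
Step 2: Gradient step.
x_raw = 0.2594 - 0.02*-0.9248 = 0.2779
y_raw = 1.4194 - 0.02*15.8716 = 1.102
Step 3: Project onto [-2, 3].
x_proj = clip(0.2779) = 0.2779
y_proj = clip(1.102) = 1.102
Step 4: Evaluate f.
f(0.2779, 1.102) = 3.5677


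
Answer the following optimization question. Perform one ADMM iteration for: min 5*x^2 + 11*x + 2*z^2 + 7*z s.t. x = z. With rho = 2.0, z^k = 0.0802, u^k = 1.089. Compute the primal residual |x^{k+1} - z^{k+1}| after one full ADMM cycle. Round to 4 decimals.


ADMM iteration with rho = 2.0, z^k = 0.0802, u^k = 1.089
Step 1: x-update.
Minimize 5*x^2 + 11*x + (2.0/2)*(x - 0.0802 + 1.089)^2
FOC: (2*5 + 2.0)*x = -11 + 2.0*(0.0802 - 1.089)
x^{k+1} = -1.0848
Step 2: z-update.
Minimize 2*z^2 + 7*z + (2.0/2)*(-1.0848 - z + 1.089)^2
FOC: (2*2 + 2.0)*z = -7 + 2.0*(-1.0848 + 1.089)
z^{k+1} = -1.1653
Step 3: u-update.
u^{k+1} = 1.089 - 1.0848 + 1.1653 = 1.1695
Step 4: Primal residual = |-1.0848 + 1.1653| = 0.0805


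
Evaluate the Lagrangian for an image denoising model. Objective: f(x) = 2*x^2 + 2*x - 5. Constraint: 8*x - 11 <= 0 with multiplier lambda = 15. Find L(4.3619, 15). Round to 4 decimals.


Step 1: Evaluate f(x).
f(4.3619) = 2*4.3619^2 + 2*4.3619 - 5 = 41.7761
Step 2: Evaluate g(x).
g(4.3619) = 8*4.3619 - 11 = 23.8952
Step 3: Compute Lagrangian.
L = 41.7761 + 15*23.8952 = 400.2041


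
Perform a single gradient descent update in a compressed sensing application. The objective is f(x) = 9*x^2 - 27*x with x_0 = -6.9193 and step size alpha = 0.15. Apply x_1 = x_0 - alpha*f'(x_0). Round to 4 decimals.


We compute the gradient at x_0 and apply the update.
f'(x) = 18*x - 27
f'(-6.9193) = 18*-6.9193 - 27 = -151.5474
x_1 = -6.9193 - 0.15*-151.5474 = 15.8128


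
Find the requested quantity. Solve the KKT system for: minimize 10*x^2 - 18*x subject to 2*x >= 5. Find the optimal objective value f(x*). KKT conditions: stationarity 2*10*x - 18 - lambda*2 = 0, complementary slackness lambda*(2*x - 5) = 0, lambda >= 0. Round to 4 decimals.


Step 1: Try lambda = 0 (constraint inactive).
x_unc = 18/(2*10) = 0.9
Check: 2*0.9 = 1.8 < 5 -- violated!
Step 2: Constraint must be active: 2*x = 5
x* = 5/2 = 2.5
lambda = (2*10*2.5 - 18)/2 = 16.0
Step 3: Compute optimal value.
f(x*) = 10*2.5^2 - 18*2.5 = 17.5


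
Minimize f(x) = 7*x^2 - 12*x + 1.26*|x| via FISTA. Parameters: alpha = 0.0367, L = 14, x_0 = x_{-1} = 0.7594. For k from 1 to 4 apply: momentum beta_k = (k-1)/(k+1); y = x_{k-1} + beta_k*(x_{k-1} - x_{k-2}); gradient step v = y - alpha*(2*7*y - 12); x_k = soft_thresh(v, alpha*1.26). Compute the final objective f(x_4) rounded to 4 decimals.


FISTA on f(x) = 7*x^2 - 12*x + 1.26*|x|
L = 14, alpha = 0.0367
Iteration 1: beta = 0.0, y = 0.7594 + 0.0*(0.7594 - 0.7594) = 0.7594
  grad(y) = -1.3684, v = y - alpha*grad = 0.8096
  prox(v) = soft_thresh(0.8096, 0.0462) = 0.7634
Iteration 2: beta = 0.3333, y = 0.7634 + 0.3333*(0.7634 - 0.7594) = 0.7647
  grad(y) = -1.2941, v = y - alpha*grad = 0.8122
  prox(v) = soft_thresh(0.8122, 0.0462) = 0.766
Iteration 3: beta = 0.5, y = 0.766 + 0.5*(0.766 - 0.7634) = 0.7672
  grad(y) = -1.2585, v = y - alpha*grad = 0.8134
  prox(v) = soft_thresh(0.8134, 0.0462) = 0.7672
Iteration 4: beta = 0.6, y = 0.7672 + 0.6*(0.7672 - 0.766) = 0.7679
  grad(y) = -1.2489, v = y - alpha*grad = 0.8138
  prox(v) = soft_thresh(0.8138, 0.0462) = 0.7675
f(x_4) = 7*0.7675^2 - 12*0.7675 + 1.26*|0.7675| = -4.1196


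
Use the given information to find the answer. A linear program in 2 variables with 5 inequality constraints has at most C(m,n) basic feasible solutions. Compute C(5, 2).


Each vertex corresponds to some choice of n active constraints out of m, so the number of vertices is at most C(m, n) = m! / (n!(m-n)!).
m = 5, n = 2
Numerator: 5 * 4
Denominator: 2! = 2
C(5, 2) = 10


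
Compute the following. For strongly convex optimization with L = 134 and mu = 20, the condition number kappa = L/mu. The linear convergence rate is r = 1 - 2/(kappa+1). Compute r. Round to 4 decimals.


Step 1: Compute the condition number.
kappa = L/mu = 134/20 = 6.7
Step 2: Compute the convergence rate.
r = 1 - 2/(kappa + 1) = 1 - 2*mu/(L + mu) = (L - mu)/(L + mu) = 114/154 = 0.7403


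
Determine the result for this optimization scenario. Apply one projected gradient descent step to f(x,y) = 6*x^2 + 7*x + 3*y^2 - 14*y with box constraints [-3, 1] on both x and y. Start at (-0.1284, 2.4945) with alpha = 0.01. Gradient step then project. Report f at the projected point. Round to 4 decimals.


Step 1: Compute gradient at (-0.1284, 2.4945).
grad_x = 2*6*-0.1284 + 7 = 5.4592
grad_y = 2*3*2.4945 - 14 = 0.967
Step 2: Gradient step.
x_raw = -0.1284 - 0.01*5.4592 = -0.183
y_raw = 2.4945 - 0.01*0.967 = 2.4848
Step 3: Project onto [-3, 1].
x_proj = clip(-0.183) = -0.183
y_proj = clip(2.4848) = 1.0
Step 4: Evaluate f.
f(-0.183, 1.0) = -12.08


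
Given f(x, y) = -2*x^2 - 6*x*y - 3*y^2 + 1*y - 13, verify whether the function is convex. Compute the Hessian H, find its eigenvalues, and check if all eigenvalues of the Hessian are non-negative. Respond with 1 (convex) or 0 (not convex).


The Hessian of f(x,y) = -2*x^2 - 6*x*y - 3*y^2 + 1*y - 13 is:
H = [[-4, -6], [-6, -6]]
Trace = -4 - 6 = -10
Determinant = -4*-6 - (-6)^2 = -12
Discriminant = (-10)^2 - 4*-12 = 148.0
Eigenvalues: lambda_1 = -11.0828, lambda_2 = 1.0828
The function is not convex.

0


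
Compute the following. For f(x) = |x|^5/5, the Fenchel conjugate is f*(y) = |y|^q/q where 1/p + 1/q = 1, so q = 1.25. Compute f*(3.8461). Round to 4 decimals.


The conjugate exponent q satisfies 1/p + 1/q = 1.
p = 5, so q = 5/(5 - 1) = 1.25
|y|^q = 3.8461^1.25 = 5.3861
f*(3.8461) = 5.3861 / 1.25 = 4.3089


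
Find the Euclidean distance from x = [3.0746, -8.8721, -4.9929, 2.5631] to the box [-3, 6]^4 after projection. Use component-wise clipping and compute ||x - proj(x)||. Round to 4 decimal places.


Project each component onto [-3, 6].
clip(3.0746) = 3.0746, clip(-8.8721) = -3.0, clip(-4.9929) = -3.0, clip(2.5631) = 2.5631
Projection = [3.0746, -3.0, -3.0, 2.5631]
Squared diffs: [0.0, 34.4816, 3.9717, 0.0]
Distance = sqrt(38.4533) = 6.2011


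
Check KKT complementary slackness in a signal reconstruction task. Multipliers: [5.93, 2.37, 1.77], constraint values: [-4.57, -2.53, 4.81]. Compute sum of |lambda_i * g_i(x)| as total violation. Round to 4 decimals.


KKT complementary slackness check:
lambda_1 * g_1 = 5.93 * -4.57 = -27.1001
lambda_2 * g_2 = 2.37 * -2.53 = -5.9961
lambda_3 * g_3 = 1.77 * 4.81 = 8.5137
Total violation = 27.1001 + 5.9961 + 8.5137 = 41.6099


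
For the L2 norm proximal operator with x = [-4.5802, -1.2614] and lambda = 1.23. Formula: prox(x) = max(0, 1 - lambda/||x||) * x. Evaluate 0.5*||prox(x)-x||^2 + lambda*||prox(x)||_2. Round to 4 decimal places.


Step 1: Compute ||x||.
||x|| = 4.7507
Step 2: Compute scaling factor.
scale = max(0, 1 - 1.23/4.7507) = 0.7411
Step 3: prox(x) = [-3.3943, -0.9348]
||prox(x)|| = 3.5207
Step 4: Proximal objective.
0.5*||prox-x||^2 = 0.7565
lambda*||prox|| = 4.3305
Total = 5.0869


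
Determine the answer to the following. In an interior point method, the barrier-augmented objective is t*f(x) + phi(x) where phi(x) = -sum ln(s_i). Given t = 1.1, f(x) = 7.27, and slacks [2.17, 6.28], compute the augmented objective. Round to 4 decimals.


Step 1: Compute log-barrier.
ln values: [0.7747, 1.8374]
phi = -(0.7747 + 1.8374) = -2.6121
Step 2: Compute augmented objective.
t*f(x) = 1.1*7.27 = 7.997
Total = 7.997 - 2.6121 = 5.3849


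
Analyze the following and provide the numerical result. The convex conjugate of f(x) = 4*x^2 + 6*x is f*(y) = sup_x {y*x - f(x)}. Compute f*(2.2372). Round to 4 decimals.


f*(y) = sup_x {y*x - a*x^2 - b*x} = sup_x {(y-b)*x - a*x^2}
FOC: (y - b) - 2a*x = 0 => x* = (y - b)/(2a)
x* = (2.2372 - 6)/(2*4) = -0.4704
f*(2.2372) = (y-b)^2/(4a) = (2.2372 - 6)^2/(4*4)
= 14.1587/16 = 0.8849


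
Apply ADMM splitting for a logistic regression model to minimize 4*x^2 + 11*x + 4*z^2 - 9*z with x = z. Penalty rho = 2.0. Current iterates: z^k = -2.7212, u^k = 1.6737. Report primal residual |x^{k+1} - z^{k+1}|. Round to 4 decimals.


ADMM iteration with rho = 2.0, z^k = -2.7212, u^k = 1.6737
Step 1: x-update.
Minimize 4*x^2 + 11*x + (2.0/2)*(x + 2.7212 + 1.6737)^2
FOC: (2*4 + 2.0)*x = -11 + 2.0*(-2.7212 - 1.6737)
x^{k+1} = -1.979
Step 2: z-update.
Minimize 4*z^2 - 9*z + (2.0/2)*(-1.979 - z + 1.6737)^2
FOC: (2*4 + 2.0)*z = 9 + 2.0*(-1.979 + 1.6737)
z^{k+1} = 0.8389
Step 3: u-update.
u^{k+1} = 1.6737 - 1.979 - 0.8389 = -1.1442
Step 4: Primal residual = |-1.979 - 0.8389| = 2.8179


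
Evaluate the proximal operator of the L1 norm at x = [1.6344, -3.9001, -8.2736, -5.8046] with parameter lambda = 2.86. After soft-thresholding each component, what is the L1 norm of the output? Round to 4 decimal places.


Soft-thresholding with lambda = 2.86:
prox(1.6344) = sign(1.6344)*max(|1.6344| - 2.86, 0) = 0.0
prox(-3.9001) = sign(-3.9001)*max(|-3.9001| - 2.86, 0) = -1.0401
prox(-8.2736) = sign(-8.2736)*max(|-8.2736| - 2.86, 0) = -5.4136
prox(-5.8046) = sign(-5.8046)*max(|-5.8046| - 2.86, 0) = -2.9446
prox(x) = [0.0, -1.0401, -5.4136, -2.9446]
||prox(x)||_1 = 0.0 + 1.0401 + 5.4136 + 2.9446 = 9.3983


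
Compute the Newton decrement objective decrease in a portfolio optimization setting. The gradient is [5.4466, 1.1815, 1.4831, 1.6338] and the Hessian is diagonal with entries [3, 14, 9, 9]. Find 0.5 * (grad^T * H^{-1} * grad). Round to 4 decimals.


Step 1: H is diagonal, so H^(-1) * g = [1.8155, 0.0844, 0.1648, 0.1815].
Step 2: g^T H^(-1) g = sum_i g_i^2 / H_ii
  = (5.4466)^2/3 + (1.1815)^2/14 + (1.4831)^2/9 + (1.6338)^2/9
  = 9.8885 + 0.0997 + 0.2444 + 0.2966 = 10.5292
Step 3: Objective decrease = 0.5 * g^T H^(-1) g = 5.2646


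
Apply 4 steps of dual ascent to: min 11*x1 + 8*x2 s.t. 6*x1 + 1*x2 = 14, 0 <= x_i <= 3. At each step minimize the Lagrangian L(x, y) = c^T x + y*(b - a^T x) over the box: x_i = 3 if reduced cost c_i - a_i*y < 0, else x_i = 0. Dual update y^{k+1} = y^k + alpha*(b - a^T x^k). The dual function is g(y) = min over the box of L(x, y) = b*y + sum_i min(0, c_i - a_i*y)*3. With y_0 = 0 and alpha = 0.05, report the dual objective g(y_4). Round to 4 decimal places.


Dual ascent for LP: min 11*x1 + 8*x2, 6*x1 + 1*x2 = 14, 0 <= x_i <= 3
Step 1: y^k = 0.0, reduced costs: (11.0, 8.0)
  x^k = (0.0, 0.0), subgradient = b - a^T x = 14.0
  y^{k+1} = 0.0 + 0.05*14.0 = 0.7
Step 2: y^k = 0.7, reduced costs: (6.8, 7.3)
  x^k = (0.0, 0.0), subgradient = b - a^T x = 14.0
  y^{k+1} = 0.7 + 0.05*14.0 = 1.4
Step 3: y^k = 1.4, reduced costs: (2.6, 6.6)
  x^k = (0.0, 0.0), subgradient = b - a^T x = 14.0
  y^{k+1} = 1.4 + 0.05*14.0 = 2.1
Step 4: y^k = 2.1, reduced costs: (-1.6, 5.9)
  x^k = (3.0, 0.0), subgradient = b - a^T x = -4.0
  y^{k+1} = 2.1 + 0.05*-4.0 = 1.9
Dual objective at y_4 = 1.9: reduced costs (-0.4, 6.1), box minimizer x = (3.0, 0.0)
g(y_4) = b*y + (c1 - a1*y)*x1 + (c2 - a2*y)*x2 = 14*1.9 + (-0.4)*3.0 + 6.1*0.0 = 26.6 - 1.2 + 0.0 = 25.4


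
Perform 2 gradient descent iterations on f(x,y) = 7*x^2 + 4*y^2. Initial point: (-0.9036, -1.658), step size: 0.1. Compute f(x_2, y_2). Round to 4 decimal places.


Gradient descent on f(x,y) = 7*x^2 + 4*y^2.
Starting point: (-0.9036, -1.658), alpha = 0.1
Step 1: grad_x = 2*7*-0.9036 = -12.6504, grad_y = 2*4*-1.658 = -13.264
  x_1 = -0.9036 - 0.1*-12.6504 = 0.3614
  y_1 = -1.658 - 0.1*-13.264 = -0.3316
Step 2: grad_x = 2*7*0.3614 = 5.0602, grad_y = 2*4*-0.3316 = -2.6528
  x_2 = 0.3614 - 0.1*5.0602 = -0.1446
  y_2 = -0.3316 - 0.1*-2.6528 = -0.0663
f(-0.1446, -0.0663) = 7*(-0.1446)^2 + 4*(-0.0663)^2 = 0.1639


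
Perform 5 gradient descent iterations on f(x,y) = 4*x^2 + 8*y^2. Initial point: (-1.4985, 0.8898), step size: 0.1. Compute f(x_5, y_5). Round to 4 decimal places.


Gradient descent on f(x,y) = 4*x^2 + 8*y^2.
Starting point: (-1.4985, 0.8898), alpha = 0.1
Step 1: grad_x = 2*4*-1.4985 = -11.988, grad_y = 2*8*0.8898 = 14.2368
  x_1 = -1.4985 - 0.1*-11.988 = -0.2997
  y_1 = 0.8898 - 0.1*14.2368 = -0.5339
Step 2: grad_x = 2*4*-0.2997 = -2.3976, grad_y = 2*8*-0.5339 = -8.5421
  x_2 = -0.2997 - 0.1*-2.3976 = -0.0599
  y_2 = -0.5339 - 0.1*-8.5421 = 0.3203
Step 3: grad_x = 2*4*-0.0599 = -0.4795, grad_y = 2*8*0.3203 = 5.1252
  x_3 = -0.0599 - 0.1*-0.4795 = -0.012
  y_3 = 0.3203 - 0.1*5.1252 = -0.1922
Step 4: grad_x = 2*4*-0.012 = -0.0959, grad_y = 2*8*-0.1922 = -3.0751
  x_4 = -0.012 - 0.1*-0.0959 = -0.0024
  y_4 = -0.1922 - 0.1*-3.0751 = 0.1153
Step 5: grad_x = 2*4*-0.0024 = -0.0192, grad_y = 2*8*0.1153 = 1.8451
  x_5 = -0.0024 - 0.1*-0.0192 = -0.0005
  y_5 = 0.1153 - 0.1*1.8451 = -0.0692
f(-0.0005, -0.0692) = 4*(-0.0005)^2 + 8*(-0.0692)^2 = 0.0383


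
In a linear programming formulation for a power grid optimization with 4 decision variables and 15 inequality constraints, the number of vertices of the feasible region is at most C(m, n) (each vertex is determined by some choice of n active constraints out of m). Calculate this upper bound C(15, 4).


Each vertex corresponds to some choice of n active constraints out of m, so the number of vertices is at most C(m, n) = m! / (n!(m-n)!).
m = 15, n = 4
Numerator: 15 * 14 * 13 * 12
Denominator: 4! = 24
C(15, 4) = 1365


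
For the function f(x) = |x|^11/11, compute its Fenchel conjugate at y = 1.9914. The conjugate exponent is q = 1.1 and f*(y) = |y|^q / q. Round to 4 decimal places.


The conjugate exponent q satisfies 1/p + 1/q = 1.
p = 11, so q = 11/(11 - 1) = 1.1
|y|^q = 1.9914^1.1 = 2.1334
f*(1.9914) = 2.1334 / 1.1 = 1.9395


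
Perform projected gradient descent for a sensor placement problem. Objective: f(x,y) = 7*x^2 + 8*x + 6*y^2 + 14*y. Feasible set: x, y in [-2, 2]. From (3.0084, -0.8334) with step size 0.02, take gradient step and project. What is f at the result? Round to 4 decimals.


Step 1: Compute gradient at (3.0084, -0.8334).
grad_x = 2*7*3.0084 + 8 = 50.1176
grad_y = 2*6*-0.8334 + 14 = 3.9992
Step 2: Gradient step.
x_raw = 3.0084 - 0.02*50.1176 = 2.006
y_raw = -0.8334 - 0.02*3.9992 = -0.9134
Step 3: Project onto [-2, 2].
x_proj = clip(2.006) = 2.0
y_proj = clip(-0.9134) = -0.9134
Step 4: Evaluate f.
f(2.0, -0.9134) = 36.2182


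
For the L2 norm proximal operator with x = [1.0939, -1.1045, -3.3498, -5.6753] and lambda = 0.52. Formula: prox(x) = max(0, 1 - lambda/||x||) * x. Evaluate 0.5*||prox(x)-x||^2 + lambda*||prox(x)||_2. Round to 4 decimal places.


Step 1: Compute ||x||.
||x|| = 6.771
Step 2: Compute scaling factor.
scale = max(0, 1 - 0.52/6.771) = 0.9232
Step 3: prox(x) = [1.0099, -1.0197, -3.0925, -5.2394]
||prox(x)|| = 6.251
Step 4: Proximal objective.
0.5*||prox-x||^2 = 0.1352
lambda*||prox|| = 3.2505
Total = 3.3857


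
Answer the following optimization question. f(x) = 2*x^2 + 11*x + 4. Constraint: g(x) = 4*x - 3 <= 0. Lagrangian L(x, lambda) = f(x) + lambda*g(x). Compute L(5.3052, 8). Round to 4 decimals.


Step 1: Evaluate f(x).
f(5.3052) = 2*5.3052^2 + 11*5.3052 + 4 = 118.6475
Step 2: Evaluate g(x).
g(5.3052) = 4*5.3052 - 3 = 18.2208
Step 3: Compute Lagrangian.
L = 118.6475 + 8*18.2208 = 264.4139


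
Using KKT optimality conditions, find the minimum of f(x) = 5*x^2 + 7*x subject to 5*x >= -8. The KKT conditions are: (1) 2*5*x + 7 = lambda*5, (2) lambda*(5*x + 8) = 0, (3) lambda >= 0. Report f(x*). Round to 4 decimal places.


Step 1: Try lambda = 0 (constraint inactive).
Stationarity: 2*5*x + 7 = 0
x* = -7/(2*5) = -0.7
Check constraint: 5*-0.7 = -3.5 >= -8 -- satisfied.
Step 2: Compute optimal value.
f(x*) = 5*(-0.7)^2 + 7*(-0.7) = -2.45


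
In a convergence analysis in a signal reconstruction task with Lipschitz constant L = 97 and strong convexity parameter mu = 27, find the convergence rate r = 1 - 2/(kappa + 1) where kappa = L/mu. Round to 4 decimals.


Step 1: Compute the condition number.
kappa = L/mu = 97/27 = 3.5926
Step 2: Compute the convergence rate.
r = 1 - 2/(kappa + 1) = 1 - 2*mu/(L + mu) = (L - mu)/(L + mu) = 70/124 = 0.5645


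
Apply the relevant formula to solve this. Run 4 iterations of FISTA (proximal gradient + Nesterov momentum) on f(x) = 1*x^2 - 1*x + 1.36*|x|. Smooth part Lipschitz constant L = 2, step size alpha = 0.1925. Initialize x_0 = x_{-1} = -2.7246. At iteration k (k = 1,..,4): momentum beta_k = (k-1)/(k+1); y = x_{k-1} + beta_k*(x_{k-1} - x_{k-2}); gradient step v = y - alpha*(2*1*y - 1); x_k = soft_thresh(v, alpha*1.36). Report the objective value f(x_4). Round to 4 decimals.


FISTA on f(x) = 1*x^2 - 1*x + 1.36*|x|
L = 2, alpha = 0.1925
Iteration 1: beta = 0.0, y = -2.7246 + 0.0*(-2.7246 + 2.7246) = -2.7246
  grad(y) = -6.4492, v = y - alpha*grad = -1.4831
  prox(v) = soft_thresh(-1.4831, 0.2618) = -1.2213
Iteration 2: beta = 0.3333, y = -1.2213 + 0.3333*(-1.2213 + 2.7246) = -0.7202
  grad(y) = -2.4405, v = y - alpha*grad = -0.2504
  prox(v) = soft_thresh(-0.2504, 0.2618) = 0.0
Iteration 3: beta = 0.5, y = 0.0 + 0.5*(0.0 + 1.2213) = 0.6107
  grad(y) = 0.2213, v = y - alpha*grad = 0.5681
  prox(v) = soft_thresh(0.5681, 0.2618) = 0.3063
Iteration 4: beta = 0.6, y = 0.3063 + 0.6*(0.3063 - 0.0) = 0.49
  grad(y) = -0.02, v = y - alpha*grad = 0.4939
  prox(v) = soft_thresh(0.4939, 0.2618) = 0.2321
f(x_4) = 1*0.2321^2 - 1*0.2321 + 1.36*|0.2321| = 0.1374


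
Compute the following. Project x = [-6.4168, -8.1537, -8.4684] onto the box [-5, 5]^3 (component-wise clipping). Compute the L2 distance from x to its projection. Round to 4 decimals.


Project each component onto [-5, 5].
clip(-6.4168) = -5.0, clip(-8.1537) = -5.0, clip(-8.4684) = -5.0
Projection = [-5.0, -5.0, -5.0]
Squared diffs: [2.0073, 9.9458, 12.0298]
Distance = sqrt(23.9829) = 4.8972


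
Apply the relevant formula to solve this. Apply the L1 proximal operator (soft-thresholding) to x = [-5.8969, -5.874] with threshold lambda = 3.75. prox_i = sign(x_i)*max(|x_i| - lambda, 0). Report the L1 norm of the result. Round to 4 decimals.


Soft-thresholding with lambda = 3.75:
prox(-5.8969) = sign(-5.8969)*max(|-5.8969| - 3.75, 0) = -2.1469
prox(-5.874) = sign(-5.874)*max(|-5.874| - 3.75, 0) = -2.124
prox(x) = [-2.1469, -2.124]
||prox(x)||_1 = 2.1469 + 2.124 = 4.2709


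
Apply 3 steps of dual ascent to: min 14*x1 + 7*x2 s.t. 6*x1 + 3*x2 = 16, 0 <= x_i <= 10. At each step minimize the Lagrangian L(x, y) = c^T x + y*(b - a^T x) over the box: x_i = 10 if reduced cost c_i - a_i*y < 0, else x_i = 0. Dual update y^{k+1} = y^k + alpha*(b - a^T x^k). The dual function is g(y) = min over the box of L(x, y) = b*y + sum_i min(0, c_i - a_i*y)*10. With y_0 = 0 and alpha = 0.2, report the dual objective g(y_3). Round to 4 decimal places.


Dual ascent for LP: min 14*x1 + 7*x2, 6*x1 + 3*x2 = 16, 0 <= x_i <= 10
Step 1: y^k = 0.0, reduced costs: (14.0, 7.0)
  x^k = (0.0, 0.0), subgradient = b - a^T x = 16.0
  y^{k+1} = 0.0 + 0.2*16.0 = 3.2
Step 2: y^k = 3.2, reduced costs: (-5.2, -2.6)
  x^k = (10.0, 10.0), subgradient = b - a^T x = -74.0
  y^{k+1} = 3.2 + 0.2*-74.0 = -11.6
Step 3: y^k = -11.6, reduced costs: (83.6, 41.8)
  x^k = (0.0, 0.0), subgradient = b - a^T x = 16.0
  y^{k+1} = -11.6 + 0.2*16.0 = -8.4
Dual objective at y_3 = -8.4: reduced costs (64.4, 32.2), box minimizer x = (0.0, 0.0)
g(y_3) = b*y + (c1 - a1*y)*x1 + (c2 - a2*y)*x2 = 16*(-8.4) + 64.4*0.0 + 32.2*0.0 = -134.4 + 0.0 + 0.0 = -134.4
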